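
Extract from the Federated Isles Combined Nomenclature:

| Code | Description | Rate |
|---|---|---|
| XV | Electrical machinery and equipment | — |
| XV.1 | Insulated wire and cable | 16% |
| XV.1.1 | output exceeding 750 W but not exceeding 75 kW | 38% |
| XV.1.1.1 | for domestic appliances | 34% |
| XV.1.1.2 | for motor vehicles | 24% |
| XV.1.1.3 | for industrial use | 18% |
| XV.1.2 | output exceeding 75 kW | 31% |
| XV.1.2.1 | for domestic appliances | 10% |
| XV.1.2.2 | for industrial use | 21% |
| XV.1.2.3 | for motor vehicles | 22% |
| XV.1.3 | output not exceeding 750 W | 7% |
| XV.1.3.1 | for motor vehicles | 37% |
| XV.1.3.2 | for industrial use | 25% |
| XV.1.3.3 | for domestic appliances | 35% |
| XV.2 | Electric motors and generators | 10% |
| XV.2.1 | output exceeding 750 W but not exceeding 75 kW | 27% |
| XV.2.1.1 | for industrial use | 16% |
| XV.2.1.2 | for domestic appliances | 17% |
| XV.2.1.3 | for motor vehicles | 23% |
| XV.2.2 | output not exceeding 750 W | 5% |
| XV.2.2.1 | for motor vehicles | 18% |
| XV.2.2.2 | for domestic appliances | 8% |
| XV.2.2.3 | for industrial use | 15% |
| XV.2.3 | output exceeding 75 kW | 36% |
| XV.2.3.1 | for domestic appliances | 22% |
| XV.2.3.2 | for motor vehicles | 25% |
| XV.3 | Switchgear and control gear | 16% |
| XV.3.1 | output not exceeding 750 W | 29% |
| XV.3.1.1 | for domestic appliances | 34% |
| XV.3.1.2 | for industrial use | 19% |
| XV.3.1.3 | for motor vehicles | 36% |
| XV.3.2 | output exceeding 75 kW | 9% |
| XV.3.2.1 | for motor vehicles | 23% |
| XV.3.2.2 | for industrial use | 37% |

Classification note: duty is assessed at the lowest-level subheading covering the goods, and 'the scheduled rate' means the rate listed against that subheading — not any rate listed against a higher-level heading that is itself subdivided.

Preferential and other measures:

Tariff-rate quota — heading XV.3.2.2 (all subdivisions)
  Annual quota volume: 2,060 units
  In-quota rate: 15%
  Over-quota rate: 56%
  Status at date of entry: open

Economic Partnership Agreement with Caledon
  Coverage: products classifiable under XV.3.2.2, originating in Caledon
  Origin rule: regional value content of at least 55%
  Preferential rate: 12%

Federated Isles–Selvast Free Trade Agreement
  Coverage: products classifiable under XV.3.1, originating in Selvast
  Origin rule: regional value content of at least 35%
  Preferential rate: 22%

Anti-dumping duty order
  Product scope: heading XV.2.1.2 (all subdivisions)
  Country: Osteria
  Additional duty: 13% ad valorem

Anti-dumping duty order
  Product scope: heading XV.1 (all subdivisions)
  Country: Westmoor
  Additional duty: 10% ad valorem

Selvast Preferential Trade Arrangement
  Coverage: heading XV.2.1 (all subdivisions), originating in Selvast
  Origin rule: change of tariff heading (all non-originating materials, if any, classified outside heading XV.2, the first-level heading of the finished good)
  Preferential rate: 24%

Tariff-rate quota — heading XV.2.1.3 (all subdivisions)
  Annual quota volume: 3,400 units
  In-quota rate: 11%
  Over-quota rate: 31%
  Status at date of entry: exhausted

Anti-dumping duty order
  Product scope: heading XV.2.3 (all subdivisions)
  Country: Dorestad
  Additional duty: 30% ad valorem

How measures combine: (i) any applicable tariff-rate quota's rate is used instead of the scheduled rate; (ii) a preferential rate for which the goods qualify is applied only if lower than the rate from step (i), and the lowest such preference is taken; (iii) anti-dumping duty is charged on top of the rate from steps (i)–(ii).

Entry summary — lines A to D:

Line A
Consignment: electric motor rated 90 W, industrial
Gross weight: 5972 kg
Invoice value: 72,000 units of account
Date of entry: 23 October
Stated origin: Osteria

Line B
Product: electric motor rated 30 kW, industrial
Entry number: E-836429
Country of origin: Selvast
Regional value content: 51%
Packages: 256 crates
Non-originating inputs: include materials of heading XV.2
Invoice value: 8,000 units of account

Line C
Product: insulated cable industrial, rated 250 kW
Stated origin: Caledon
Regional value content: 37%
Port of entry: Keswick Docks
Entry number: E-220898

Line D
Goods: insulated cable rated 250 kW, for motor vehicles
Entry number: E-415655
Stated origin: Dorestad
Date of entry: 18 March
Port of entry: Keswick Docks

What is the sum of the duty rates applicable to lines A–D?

74%

Line A: electric motor → XV.2; rated 90 W → XV.2.2; industrial → XV.2.2.3. Scheduled 15%. No special measure applies. → 15%.
Line B: electric motor → XV.2; rated 30 kW → XV.2.1; industrial → XV.2.1.1. Scheduled 16%. Selvast agreement on XV.3.1: XV.2.1.1 not covered; Selvast agreement on XV.2.1: CTH not met. → 16%.
Line C: insulated cable → XV.1; rated 250 kW → XV.1.2; industrial → XV.1.2.2. Scheduled 21%. Caledon agreement on XV.3.2.2: XV.1.2.2 not covered. → 21%.
Line D: insulated cable → XV.1; rated 250 kW → XV.1.2; for motor vehicles → XV.1.2.3. Scheduled 22%. No special measure applies. → 22%.
Sum: 15% + 16% + 21% + 22% = 74%.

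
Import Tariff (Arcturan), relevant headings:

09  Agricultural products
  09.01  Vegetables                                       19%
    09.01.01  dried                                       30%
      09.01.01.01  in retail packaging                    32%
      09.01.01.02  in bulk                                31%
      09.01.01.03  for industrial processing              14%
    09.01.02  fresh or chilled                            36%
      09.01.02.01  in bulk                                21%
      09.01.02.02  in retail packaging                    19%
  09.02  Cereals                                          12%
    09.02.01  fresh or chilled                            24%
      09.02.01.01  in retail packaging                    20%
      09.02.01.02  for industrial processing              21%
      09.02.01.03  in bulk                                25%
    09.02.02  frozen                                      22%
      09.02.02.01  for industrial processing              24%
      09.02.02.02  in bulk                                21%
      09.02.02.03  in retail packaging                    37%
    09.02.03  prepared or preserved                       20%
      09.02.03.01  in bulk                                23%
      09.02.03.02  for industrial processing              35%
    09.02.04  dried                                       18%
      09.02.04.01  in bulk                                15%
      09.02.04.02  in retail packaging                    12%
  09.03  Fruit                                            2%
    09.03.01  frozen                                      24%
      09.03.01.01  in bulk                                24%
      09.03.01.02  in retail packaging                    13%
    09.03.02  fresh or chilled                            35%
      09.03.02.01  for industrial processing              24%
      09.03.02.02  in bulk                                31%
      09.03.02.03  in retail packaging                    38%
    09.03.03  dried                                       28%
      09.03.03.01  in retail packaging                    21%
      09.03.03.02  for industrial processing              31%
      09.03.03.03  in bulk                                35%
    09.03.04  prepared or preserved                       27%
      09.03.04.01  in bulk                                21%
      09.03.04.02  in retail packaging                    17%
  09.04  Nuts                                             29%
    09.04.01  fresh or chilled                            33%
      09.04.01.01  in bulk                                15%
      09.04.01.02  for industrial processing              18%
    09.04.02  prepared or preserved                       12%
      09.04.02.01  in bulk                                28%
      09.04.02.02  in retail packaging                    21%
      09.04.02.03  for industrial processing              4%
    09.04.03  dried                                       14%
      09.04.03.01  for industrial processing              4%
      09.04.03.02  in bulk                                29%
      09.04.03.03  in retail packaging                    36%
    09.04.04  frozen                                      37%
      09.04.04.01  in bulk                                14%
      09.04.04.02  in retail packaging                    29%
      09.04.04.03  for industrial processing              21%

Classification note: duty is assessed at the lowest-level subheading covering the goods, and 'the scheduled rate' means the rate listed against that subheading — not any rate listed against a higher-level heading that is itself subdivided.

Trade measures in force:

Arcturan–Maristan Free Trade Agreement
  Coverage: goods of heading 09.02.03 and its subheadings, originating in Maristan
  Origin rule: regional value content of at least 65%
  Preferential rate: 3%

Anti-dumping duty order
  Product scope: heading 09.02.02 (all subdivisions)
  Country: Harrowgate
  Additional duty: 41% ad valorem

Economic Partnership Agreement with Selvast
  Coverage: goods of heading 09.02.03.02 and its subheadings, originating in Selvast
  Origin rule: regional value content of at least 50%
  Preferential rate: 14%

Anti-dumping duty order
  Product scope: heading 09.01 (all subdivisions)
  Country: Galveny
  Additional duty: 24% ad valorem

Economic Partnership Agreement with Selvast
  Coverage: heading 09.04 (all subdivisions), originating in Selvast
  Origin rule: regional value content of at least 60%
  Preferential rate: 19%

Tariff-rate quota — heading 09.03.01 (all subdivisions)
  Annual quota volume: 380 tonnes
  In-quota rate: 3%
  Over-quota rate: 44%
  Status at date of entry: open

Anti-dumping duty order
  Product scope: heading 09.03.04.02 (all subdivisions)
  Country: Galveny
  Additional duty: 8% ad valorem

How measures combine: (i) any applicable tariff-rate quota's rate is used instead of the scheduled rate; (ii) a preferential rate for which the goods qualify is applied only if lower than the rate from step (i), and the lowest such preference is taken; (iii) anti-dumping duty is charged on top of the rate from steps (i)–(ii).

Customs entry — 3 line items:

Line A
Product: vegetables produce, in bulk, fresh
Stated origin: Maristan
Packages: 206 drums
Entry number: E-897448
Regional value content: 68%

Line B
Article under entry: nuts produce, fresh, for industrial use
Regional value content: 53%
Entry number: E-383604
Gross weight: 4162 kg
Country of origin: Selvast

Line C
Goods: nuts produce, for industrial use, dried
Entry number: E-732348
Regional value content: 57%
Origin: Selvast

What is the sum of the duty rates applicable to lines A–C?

Line A: vegetables → 09.01; fresh → 09.01.02; in bulk → 09.01.02.01. Scheduled 21%. Maristan agreement on 09.02.03: 09.01.02.01 not covered. → 21%.
Line B: nuts → 09.04; fresh → 09.04.01; for industrial use → 09.04.01.02. Scheduled 18%. Selvast agreement on 09.02.03.02: 09.04.01.02 not covered; Selvast agreement on 09.04: RVC < 60%. → 18%.
Line C: nuts → 09.04; dried → 09.04.03; for industrial use → 09.04.03.01. Scheduled 4%. Selvast agreement on 09.02.03.02: 09.04.03.01 not covered; Selvast agreement on 09.04: RVC < 60%. → 4%.
Sum: 21% + 18% + 4% = 43%.

43%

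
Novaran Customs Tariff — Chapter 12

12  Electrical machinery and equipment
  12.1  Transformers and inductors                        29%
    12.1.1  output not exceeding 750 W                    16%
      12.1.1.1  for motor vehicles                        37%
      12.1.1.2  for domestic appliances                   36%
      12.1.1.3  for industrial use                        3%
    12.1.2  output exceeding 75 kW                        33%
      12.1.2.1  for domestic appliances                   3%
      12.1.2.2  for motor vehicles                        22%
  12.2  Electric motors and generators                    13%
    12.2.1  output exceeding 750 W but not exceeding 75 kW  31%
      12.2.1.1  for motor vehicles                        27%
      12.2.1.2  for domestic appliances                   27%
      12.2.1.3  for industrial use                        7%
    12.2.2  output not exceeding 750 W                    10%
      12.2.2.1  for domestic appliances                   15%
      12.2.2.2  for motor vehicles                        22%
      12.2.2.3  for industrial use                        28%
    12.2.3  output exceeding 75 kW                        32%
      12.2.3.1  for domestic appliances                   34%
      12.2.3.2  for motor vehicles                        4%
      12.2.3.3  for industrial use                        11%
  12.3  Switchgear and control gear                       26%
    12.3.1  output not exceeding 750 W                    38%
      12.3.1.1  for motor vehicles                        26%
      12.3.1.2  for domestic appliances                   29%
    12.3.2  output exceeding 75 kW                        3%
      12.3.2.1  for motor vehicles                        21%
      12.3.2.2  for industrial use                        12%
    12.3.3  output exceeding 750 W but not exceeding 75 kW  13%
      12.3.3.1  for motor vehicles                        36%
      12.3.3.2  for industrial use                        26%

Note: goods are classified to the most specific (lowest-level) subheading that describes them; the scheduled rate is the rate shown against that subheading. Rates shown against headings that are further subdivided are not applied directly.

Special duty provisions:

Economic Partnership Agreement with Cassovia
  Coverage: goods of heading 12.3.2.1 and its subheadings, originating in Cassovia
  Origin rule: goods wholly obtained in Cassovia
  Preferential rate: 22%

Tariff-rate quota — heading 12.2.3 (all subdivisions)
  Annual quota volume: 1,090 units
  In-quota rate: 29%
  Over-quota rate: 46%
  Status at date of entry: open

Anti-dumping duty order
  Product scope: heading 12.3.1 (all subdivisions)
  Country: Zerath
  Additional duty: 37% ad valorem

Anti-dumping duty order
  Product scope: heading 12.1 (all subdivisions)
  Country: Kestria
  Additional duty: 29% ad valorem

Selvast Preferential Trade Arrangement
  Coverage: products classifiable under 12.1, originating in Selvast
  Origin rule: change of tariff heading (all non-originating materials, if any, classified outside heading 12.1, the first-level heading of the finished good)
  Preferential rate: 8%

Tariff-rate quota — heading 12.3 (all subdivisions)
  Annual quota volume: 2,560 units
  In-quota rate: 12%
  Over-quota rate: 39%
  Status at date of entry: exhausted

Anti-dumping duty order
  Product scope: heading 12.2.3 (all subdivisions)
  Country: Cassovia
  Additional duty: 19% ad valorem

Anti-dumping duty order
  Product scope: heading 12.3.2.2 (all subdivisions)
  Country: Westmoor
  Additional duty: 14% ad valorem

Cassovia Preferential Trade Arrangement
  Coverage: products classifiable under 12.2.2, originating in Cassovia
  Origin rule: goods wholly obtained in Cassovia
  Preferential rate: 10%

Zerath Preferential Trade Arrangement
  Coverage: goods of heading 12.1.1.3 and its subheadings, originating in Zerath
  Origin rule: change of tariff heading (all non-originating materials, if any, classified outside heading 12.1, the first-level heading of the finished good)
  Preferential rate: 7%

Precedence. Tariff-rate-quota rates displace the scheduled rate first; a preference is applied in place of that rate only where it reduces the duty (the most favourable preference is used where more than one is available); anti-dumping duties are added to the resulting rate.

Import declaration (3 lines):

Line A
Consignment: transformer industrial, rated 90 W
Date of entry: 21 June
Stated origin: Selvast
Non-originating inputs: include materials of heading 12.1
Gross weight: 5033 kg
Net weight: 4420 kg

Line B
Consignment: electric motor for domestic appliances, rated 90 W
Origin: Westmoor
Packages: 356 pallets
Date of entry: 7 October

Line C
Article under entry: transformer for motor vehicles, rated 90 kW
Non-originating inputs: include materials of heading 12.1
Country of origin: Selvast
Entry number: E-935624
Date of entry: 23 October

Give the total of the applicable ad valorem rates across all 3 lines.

Line A: transformer → 12.1; rated 90 W → 12.1.1; industrial → 12.1.1.3. Scheduled 3%. Selvast agreement on 12.1: CTH not met. → 3%.
Line B: electric motor → 12.2; rated 90 W → 12.2.2; for domestic appliances → 12.2.2.1. Scheduled 15%. No special measure applies. → 15%.
Line C: transformer → 12.1; rated 90 kW → 12.1.2; for motor vehicles → 12.1.2.2. Scheduled 22%. Selvast agreement on 12.1: CTH not met. → 22%.
Sum: 3% + 15% + 22% = 40%.

40%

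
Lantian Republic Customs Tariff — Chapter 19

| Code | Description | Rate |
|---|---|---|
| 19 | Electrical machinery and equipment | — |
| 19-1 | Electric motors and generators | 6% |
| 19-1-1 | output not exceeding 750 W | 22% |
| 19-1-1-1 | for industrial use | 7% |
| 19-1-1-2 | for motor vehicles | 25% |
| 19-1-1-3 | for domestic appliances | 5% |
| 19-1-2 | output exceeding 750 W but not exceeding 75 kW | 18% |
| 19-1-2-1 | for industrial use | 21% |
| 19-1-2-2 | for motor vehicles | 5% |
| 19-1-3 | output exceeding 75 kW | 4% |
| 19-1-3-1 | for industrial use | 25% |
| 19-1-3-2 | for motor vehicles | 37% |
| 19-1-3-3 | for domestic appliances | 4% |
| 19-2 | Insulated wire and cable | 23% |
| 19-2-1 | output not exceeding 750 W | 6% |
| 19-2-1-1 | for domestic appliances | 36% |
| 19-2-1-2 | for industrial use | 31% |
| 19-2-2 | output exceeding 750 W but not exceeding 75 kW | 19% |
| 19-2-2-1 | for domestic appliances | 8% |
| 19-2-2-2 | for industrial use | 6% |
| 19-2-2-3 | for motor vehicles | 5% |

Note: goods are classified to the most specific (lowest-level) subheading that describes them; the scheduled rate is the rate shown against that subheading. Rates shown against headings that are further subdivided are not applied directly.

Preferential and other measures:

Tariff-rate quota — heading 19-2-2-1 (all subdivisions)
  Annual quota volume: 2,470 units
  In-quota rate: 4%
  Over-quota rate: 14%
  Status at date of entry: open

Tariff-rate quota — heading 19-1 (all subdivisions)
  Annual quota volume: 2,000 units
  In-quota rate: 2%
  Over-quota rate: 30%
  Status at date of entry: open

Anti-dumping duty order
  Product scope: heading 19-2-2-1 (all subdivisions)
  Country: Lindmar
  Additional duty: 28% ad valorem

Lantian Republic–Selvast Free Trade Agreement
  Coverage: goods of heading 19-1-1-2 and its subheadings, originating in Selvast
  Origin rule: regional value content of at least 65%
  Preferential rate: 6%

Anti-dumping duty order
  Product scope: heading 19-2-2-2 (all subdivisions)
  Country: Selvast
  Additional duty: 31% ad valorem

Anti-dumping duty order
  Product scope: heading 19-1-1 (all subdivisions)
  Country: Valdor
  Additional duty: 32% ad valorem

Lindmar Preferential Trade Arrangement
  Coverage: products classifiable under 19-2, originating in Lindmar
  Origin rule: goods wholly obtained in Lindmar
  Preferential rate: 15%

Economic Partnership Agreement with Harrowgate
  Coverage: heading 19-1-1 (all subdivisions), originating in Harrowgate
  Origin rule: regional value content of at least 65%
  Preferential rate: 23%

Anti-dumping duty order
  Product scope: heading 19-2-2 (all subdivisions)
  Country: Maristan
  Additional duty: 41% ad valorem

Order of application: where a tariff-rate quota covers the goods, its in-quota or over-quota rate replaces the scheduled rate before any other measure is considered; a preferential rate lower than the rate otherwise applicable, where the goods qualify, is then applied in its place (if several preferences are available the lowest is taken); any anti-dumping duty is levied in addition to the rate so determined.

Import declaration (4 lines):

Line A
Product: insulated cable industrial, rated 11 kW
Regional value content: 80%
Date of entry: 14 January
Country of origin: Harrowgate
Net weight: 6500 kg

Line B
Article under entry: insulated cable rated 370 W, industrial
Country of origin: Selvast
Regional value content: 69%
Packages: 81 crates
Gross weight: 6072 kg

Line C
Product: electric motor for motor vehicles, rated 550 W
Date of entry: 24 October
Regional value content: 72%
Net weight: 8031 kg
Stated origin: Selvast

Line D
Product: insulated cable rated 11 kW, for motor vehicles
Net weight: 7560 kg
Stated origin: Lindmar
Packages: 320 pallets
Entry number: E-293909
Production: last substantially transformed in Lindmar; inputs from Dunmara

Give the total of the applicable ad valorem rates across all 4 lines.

44%

Line A: insulated cable → 19-2; rated 11 kW → 19-2-2; industrial → 19-2-2-2. Scheduled 6%. Harrowgate agreement on 19-1-1: 19-2-2-2 not covered. → 6%.
Line B: insulated cable → 19-2; rated 370 W → 19-2-1; industrial → 19-2-1-2. Scheduled 31%. Selvast agreement on 19-1-1-2: 19-2-1-2 not covered. → 31%.
Line C: electric motor → 19-1; rated 550 W → 19-1-1; for motor vehicles → 19-1-1-2. Scheduled 25%. quota on 19-1 open → in-quota 2%; Selvast agreement on 19-1-1-2: RVC ≥ 65% → 6% available; preference 6% not lower than 2% → no reduction. → 2%.
Line D: insulated cable → 19-2; rated 11 kW → 19-2-2; for motor vehicles → 19-2-2-3. Scheduled 5%. Lindmar agreement on 19-2: not wholly obtained. → 5%.
Sum: 6% + 31% + 2% + 5% = 44%.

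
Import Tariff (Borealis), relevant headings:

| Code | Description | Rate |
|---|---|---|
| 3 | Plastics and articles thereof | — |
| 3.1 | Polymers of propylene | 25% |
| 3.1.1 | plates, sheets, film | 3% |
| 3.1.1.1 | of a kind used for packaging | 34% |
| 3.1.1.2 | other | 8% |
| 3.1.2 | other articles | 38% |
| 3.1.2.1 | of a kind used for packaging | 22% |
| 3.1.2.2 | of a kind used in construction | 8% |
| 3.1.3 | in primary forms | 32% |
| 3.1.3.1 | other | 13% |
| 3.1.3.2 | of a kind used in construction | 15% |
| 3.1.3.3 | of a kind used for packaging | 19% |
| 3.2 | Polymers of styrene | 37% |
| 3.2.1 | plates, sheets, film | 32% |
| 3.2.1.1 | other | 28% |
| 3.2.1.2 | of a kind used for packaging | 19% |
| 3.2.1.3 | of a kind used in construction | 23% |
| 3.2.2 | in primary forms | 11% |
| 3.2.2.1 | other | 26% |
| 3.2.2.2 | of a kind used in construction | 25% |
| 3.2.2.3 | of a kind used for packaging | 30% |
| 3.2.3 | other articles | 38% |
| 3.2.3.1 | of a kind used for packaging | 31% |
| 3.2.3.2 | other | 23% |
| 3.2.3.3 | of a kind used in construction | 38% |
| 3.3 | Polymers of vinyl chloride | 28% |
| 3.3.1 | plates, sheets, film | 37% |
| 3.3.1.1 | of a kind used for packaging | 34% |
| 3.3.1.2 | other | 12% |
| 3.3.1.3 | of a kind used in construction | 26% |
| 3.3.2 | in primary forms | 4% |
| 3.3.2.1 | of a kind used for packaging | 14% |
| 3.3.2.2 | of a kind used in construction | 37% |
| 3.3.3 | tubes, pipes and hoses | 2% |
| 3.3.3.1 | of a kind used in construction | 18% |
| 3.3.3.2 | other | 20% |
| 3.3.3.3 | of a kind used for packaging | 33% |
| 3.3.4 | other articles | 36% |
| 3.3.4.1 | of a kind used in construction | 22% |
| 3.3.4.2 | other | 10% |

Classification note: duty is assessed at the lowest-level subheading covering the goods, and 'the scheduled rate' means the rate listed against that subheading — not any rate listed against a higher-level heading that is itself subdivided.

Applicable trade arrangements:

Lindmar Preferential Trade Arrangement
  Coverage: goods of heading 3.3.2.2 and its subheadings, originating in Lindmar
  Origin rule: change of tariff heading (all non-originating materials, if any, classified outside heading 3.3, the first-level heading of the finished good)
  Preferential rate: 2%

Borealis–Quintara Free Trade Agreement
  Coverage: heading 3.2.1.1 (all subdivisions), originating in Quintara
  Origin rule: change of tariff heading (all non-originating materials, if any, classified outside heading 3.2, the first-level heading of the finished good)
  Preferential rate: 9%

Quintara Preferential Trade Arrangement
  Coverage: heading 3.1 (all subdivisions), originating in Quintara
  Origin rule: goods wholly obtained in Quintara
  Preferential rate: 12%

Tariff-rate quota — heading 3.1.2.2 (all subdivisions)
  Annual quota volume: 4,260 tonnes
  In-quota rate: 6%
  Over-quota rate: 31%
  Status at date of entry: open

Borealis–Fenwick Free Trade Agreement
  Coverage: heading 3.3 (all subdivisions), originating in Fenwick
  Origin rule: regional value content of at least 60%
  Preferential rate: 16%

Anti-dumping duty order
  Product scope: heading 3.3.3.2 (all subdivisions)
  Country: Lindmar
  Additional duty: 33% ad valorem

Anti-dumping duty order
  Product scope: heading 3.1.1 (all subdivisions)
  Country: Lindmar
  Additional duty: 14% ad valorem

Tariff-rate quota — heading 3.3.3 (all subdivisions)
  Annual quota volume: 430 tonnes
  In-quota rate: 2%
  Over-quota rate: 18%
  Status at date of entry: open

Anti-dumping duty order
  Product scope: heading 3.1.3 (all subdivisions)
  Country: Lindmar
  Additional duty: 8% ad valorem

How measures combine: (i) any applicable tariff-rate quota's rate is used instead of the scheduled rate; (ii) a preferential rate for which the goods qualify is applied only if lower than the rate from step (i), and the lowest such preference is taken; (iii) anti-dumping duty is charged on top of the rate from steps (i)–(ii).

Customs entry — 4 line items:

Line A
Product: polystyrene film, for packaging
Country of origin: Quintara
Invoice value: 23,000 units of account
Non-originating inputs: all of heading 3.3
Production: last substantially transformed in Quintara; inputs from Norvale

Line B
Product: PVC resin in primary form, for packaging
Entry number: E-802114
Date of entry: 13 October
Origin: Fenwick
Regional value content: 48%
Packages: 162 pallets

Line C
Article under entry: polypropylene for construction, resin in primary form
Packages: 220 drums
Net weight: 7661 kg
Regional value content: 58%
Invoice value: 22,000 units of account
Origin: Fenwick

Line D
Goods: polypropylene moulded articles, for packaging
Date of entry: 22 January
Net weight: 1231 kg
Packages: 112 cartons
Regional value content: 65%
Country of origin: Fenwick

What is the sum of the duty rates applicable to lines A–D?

70%

Line A: polystyrene → 3.2; film → 3.2.1; for packaging → 3.2.1.2. Scheduled 19%. Quintara agreement on 3.2.1.1: 3.2.1.2 not covered; Quintara agreement on 3.1: 3.2.1.2 not covered. → 19%.
Line B: PVC → 3.3; resin in primary form → 3.3.2; for packaging → 3.3.2.1. Scheduled 14%. Fenwick agreement on 3.3: RVC < 60%. → 14%.
Line C: polypropylene → 3.1; resin in primary form → 3.1.3; for construction → 3.1.3.2. Scheduled 15%. Fenwick agreement on 3.3: 3.1.3.2 not covered. → 15%.
Line D: polypropylene → 3.1; moulded articles → 3.1.2; for packaging → 3.1.2.1. Scheduled 22%. Fenwick agreement on 3.3: 3.1.2.1 not covered. → 22%.
Sum: 19% + 14% + 15% + 22% = 70%.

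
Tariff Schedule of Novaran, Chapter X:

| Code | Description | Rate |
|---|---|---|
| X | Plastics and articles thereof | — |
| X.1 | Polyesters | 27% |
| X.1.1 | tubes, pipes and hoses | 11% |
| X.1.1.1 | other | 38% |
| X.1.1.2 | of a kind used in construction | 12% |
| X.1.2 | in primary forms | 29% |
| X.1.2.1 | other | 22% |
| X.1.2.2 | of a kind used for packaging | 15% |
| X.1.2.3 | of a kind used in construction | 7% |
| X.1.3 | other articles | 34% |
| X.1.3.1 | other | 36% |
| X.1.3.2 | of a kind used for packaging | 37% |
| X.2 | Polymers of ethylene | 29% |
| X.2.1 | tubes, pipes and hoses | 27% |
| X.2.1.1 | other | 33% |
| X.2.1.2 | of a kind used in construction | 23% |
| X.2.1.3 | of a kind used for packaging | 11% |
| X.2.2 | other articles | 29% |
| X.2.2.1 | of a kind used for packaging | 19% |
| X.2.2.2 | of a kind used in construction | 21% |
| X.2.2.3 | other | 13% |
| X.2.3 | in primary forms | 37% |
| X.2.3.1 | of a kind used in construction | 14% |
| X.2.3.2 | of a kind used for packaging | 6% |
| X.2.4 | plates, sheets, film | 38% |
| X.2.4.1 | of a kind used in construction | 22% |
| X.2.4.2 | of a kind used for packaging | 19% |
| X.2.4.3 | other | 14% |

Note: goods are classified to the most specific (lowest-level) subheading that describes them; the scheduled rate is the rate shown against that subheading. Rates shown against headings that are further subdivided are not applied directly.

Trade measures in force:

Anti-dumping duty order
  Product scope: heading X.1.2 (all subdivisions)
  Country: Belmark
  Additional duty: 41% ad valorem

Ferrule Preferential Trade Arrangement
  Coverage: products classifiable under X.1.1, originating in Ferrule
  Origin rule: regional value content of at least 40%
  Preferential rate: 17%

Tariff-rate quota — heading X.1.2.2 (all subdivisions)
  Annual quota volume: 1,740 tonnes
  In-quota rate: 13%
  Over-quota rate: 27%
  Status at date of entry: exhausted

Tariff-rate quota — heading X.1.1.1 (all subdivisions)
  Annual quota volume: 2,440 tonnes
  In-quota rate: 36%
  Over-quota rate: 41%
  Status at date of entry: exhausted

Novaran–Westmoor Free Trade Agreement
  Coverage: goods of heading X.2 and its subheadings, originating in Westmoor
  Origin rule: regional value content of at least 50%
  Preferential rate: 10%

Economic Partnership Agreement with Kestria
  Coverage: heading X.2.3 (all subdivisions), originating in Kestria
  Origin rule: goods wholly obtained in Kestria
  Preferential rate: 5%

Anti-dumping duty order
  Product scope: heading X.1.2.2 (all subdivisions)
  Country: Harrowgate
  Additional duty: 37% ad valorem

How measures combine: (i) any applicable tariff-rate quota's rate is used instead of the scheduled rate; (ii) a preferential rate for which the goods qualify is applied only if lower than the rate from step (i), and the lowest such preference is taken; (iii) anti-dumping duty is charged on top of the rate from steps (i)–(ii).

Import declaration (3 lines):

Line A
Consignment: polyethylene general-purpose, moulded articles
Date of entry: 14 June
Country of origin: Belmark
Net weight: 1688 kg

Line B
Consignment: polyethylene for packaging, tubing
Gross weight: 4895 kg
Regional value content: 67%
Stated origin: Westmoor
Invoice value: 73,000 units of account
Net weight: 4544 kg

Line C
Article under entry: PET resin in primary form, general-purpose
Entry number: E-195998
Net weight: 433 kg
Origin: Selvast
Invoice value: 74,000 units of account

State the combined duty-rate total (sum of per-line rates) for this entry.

Line A: polyethylene → X.2; moulded articles → X.2.2; general-purpose → X.2.2.3. Scheduled 13%. No special measure applies. → 13%.
Line B: polyethylene → X.2; tubing → X.2.1; for packaging → X.2.1.3. Scheduled 11%. Westmoor agreement on X.2: RVC ≥ 50% → 10% available; preferential 10%. → 10%.
Line C: PET → X.1; resin in primary form → X.1.2; general-purpose → X.1.2.1. Scheduled 22%. No special measure applies. → 22%.
Sum: 13% + 10% + 22% = 45%.

45%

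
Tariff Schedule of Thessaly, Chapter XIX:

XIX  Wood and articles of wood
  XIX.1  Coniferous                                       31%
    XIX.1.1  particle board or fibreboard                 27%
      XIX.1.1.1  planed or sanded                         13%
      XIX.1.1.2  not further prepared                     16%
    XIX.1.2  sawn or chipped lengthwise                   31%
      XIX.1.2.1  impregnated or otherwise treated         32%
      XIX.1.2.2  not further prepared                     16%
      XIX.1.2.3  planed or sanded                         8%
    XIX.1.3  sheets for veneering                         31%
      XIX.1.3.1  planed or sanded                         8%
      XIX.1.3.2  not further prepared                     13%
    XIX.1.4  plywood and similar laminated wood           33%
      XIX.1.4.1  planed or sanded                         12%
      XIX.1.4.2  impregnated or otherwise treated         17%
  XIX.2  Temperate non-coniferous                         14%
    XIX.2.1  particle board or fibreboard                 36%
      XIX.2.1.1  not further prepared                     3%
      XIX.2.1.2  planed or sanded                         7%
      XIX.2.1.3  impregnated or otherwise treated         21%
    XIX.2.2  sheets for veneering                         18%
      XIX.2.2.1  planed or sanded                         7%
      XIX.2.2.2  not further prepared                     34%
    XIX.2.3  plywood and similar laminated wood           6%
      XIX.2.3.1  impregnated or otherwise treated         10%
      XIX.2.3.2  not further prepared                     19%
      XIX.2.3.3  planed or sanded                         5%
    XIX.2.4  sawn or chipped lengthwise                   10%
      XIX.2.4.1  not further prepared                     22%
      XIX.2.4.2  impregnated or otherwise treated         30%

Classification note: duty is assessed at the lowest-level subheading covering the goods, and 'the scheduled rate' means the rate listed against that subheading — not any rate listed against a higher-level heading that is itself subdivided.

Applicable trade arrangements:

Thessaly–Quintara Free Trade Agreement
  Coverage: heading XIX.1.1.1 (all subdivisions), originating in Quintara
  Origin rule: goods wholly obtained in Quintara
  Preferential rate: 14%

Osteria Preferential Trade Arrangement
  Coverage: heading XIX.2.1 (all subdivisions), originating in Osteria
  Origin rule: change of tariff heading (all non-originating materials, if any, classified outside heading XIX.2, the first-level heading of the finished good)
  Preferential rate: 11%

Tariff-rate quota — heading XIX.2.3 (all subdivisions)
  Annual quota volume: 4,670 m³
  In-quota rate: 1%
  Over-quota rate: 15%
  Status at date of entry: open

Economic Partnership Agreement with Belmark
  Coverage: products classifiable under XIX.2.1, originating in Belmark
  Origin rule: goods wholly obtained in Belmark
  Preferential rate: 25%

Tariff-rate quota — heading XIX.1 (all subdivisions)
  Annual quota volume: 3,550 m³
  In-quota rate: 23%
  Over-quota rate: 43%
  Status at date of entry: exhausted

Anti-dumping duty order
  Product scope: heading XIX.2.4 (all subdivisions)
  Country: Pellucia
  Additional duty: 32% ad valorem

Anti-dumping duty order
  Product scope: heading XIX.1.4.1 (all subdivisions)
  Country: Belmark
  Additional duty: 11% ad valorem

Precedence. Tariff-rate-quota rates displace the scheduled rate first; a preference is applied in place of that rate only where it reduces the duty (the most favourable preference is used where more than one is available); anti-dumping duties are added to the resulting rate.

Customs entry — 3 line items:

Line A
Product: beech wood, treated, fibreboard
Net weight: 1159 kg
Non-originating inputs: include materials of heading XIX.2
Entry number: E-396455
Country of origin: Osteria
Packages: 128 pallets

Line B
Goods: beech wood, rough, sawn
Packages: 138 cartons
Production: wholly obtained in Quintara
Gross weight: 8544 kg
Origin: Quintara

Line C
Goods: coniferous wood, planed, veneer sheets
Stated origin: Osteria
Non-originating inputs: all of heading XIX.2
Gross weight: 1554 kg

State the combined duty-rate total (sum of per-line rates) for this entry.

86%

Line A: beech → XIX.2; fibreboard → XIX.2.1; treated → XIX.2.1.3. Scheduled 21%. Osteria agreement on XIX.2.1: CTH not met. → 21%.
Line B: beech → XIX.2; sawn → XIX.2.4; rough → XIX.2.4.1. Scheduled 22%. Quintara agreement on XIX.1.1.1: XIX.2.4.1 not covered. → 22%.
Line C: coniferous → XIX.1; veneer sheets → XIX.1.3; planed → XIX.1.3.1. Scheduled 8%. quota on XIX.1 exhausted → over-quota 43%; Osteria agreement on XIX.2.1: XIX.1.3.1 not covered. → 43%.
Sum: 21% + 22% + 43% = 86%.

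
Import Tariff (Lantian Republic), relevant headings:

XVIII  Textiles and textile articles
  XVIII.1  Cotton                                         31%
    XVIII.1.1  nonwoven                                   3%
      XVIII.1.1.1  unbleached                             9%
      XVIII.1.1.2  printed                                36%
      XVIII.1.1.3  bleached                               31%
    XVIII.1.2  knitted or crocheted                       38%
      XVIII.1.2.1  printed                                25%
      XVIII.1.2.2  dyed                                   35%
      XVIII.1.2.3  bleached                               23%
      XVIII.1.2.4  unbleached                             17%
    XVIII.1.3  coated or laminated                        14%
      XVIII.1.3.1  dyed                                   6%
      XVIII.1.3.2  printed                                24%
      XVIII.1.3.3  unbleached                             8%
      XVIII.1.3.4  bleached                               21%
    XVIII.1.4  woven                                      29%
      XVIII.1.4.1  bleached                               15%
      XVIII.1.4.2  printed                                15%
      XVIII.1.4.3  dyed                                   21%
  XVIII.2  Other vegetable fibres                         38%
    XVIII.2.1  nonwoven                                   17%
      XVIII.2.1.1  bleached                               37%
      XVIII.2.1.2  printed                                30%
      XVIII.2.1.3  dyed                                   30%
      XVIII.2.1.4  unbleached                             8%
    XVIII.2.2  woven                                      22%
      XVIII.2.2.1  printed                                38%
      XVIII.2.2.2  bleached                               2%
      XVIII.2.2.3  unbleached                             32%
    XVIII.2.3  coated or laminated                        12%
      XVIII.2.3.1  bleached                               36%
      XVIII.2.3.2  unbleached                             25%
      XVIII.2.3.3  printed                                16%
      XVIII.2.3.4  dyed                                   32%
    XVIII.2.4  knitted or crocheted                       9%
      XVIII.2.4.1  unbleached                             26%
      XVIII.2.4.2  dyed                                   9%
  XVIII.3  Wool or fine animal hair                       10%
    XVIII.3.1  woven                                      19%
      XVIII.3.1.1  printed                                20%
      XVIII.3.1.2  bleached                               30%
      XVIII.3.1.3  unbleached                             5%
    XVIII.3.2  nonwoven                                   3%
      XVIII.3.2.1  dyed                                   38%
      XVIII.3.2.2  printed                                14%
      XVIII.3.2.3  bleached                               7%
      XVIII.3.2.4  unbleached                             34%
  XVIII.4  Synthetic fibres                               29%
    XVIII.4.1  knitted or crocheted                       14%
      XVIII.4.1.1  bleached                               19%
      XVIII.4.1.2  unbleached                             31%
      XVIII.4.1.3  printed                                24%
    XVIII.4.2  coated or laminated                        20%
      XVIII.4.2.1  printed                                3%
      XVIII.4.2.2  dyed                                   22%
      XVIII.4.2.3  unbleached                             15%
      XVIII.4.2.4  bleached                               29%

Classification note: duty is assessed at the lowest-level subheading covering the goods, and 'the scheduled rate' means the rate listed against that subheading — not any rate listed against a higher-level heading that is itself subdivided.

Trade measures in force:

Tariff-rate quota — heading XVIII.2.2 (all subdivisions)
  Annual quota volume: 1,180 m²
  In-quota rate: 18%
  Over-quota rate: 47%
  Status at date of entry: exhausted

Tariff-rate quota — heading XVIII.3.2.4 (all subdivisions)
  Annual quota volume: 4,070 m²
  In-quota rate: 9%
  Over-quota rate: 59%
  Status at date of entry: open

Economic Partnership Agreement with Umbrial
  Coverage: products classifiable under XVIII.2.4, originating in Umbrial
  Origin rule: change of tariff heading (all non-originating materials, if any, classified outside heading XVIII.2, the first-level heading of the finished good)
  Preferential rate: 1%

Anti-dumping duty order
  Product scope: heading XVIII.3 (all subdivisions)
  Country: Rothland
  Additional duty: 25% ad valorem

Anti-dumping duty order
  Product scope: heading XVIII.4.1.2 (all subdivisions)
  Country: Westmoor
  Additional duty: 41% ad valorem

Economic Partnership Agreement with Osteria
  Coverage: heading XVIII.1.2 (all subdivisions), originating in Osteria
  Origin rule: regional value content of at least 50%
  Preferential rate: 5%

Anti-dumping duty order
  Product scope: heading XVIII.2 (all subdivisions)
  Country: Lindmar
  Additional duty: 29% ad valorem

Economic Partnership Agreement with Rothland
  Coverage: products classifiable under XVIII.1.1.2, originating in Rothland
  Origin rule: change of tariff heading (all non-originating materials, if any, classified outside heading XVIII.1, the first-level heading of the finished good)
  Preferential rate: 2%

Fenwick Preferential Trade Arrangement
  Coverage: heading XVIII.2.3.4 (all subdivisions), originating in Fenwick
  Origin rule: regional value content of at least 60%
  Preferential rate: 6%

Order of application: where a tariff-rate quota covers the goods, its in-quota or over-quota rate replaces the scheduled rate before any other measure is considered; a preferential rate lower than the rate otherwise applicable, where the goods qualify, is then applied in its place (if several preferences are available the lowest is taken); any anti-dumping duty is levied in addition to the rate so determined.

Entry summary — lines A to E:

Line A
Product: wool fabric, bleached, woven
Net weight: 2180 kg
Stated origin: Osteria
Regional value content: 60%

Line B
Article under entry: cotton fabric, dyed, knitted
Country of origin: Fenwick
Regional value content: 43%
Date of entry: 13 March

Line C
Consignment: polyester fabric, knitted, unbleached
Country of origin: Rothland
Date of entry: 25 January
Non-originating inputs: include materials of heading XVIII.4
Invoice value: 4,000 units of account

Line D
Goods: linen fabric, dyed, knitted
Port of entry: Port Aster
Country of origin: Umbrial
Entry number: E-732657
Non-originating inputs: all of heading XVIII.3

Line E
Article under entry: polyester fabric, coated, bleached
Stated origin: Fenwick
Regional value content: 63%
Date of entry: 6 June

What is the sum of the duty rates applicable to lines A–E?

Line A: wool → XVIII.3; woven → XVIII.3.1; bleached → XVIII.3.1.2. Scheduled 30%. Osteria agreement on XVIII.1.2: XVIII.3.1.2 not covered. → 30%.
Line B: cotton → XVIII.1; knitted → XVIII.1.2; dyed → XVIII.1.2.2. Scheduled 35%. Fenwick agreement on XVIII.2.3.4: XVIII.1.2.2 not covered. → 35%.
Line C: polyester → XVIII.4; knitted → XVIII.4.1; unbleached → XVIII.4.1.2. Scheduled 31%. Rothland agreement on XVIII.1.1.2: XVIII.4.1.2 not covered. → 31%.
Line D: linen → XVIII.2; knitted → XVIII.2.4; dyed → XVIII.2.4.2. Scheduled 9%. Umbrial agreement on XVIII.2.4: CTH met → 1% available; preferential 1%. → 1%.
Line E: polyester → XVIII.4; coated → XVIII.4.2; bleached → XVIII.4.2.4. Scheduled 29%. Fenwick agreement on XVIII.2.3.4: XVIII.4.2.4 not covered. → 29%.
Sum: 30% + 35% + 31% + 1% + 29% = 126%.

126%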